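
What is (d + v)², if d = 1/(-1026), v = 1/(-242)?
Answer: 100489/3853057329 ≈ 2.6080e-5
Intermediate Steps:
v = -1/242 ≈ -0.0041322
d = -1/1026 ≈ -0.00097466
(d + v)² = (-1/1026 - 1/242)² = (-317/62073)² = 100489/3853057329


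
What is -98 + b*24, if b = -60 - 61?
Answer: -3002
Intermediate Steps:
b = -121
-98 + b*24 = -98 - 121*24 = -98 - 2904 = -3002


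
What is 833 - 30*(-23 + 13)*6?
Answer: 2633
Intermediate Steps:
833 - 30*(-23 + 13)*6 = 833 - (-300)*6 = 833 - 30*(-60) = 833 + 1800 = 2633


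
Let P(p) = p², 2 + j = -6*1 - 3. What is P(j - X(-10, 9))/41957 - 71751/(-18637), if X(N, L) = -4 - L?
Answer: 3010531255/781952609 ≈ 3.8500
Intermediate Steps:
j = -11 (j = -2 + (-6*1 - 3) = -2 + (-6 - 3) = -2 - 9 = -11)
P(j - X(-10, 9))/41957 - 71751/(-18637) = (-11 - (-4 - 1*9))²/41957 - 71751/(-18637) = (-11 - (-4 - 9))²*(1/41957) - 71751*(-1/18637) = (-11 - 1*(-13))²*(1/41957) + 71751/18637 = (-11 + 13)²*(1/41957) + 71751/18637 = 2²*(1/41957) + 71751/18637 = 4*(1/41957) + 71751/18637 = 4/41957 + 71751/18637 = 3010531255/781952609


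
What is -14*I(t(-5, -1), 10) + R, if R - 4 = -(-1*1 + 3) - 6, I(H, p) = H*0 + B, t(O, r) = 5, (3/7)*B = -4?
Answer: 380/3 ≈ 126.67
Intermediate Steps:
B = -28/3 (B = (7/3)*(-4) = -28/3 ≈ -9.3333)
I(H, p) = -28/3 (I(H, p) = H*0 - 28/3 = 0 - 28/3 = -28/3)
R = -4 (R = 4 + (-(-1*1 + 3) - 6) = 4 + (-(-1 + 3) - 6) = 4 + (-1*2 - 6) = 4 + (-2 - 6) = 4 - 8 = -4)
-14*I(t(-5, -1), 10) + R = -14*(-28/3) - 4 = 392/3 - 4 = 380/3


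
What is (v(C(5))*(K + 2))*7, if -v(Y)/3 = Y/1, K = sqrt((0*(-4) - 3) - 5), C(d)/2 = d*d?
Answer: -2100 - 2100*I*sqrt(2) ≈ -2100.0 - 2969.8*I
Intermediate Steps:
C(d) = 2*d**2 (C(d) = 2*(d*d) = 2*d**2)
K = 2*I*sqrt(2) (K = sqrt((0 - 3) - 5) = sqrt(-3 - 5) = sqrt(-8) = 2*I*sqrt(2) ≈ 2.8284*I)
v(Y) = -3*Y (v(Y) = -3*Y/1 = -3*Y)
(v(C(5))*(K + 2))*7 = ((-6*5**2)*(2*I*sqrt(2) + 2))*7 = ((-6*25)*(2 + 2*I*sqrt(2)))*7 = ((-3*50)*(2 + 2*I*sqrt(2)))*7 = -150*(2 + 2*I*sqrt(2))*7 = (-300 - 300*I*sqrt(2))*7 = -2100 - 2100*I*sqrt(2)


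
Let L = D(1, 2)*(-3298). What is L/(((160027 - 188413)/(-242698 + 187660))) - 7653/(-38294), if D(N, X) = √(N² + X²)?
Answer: 7653/38294 - 30252554*√5/4731 ≈ -14298.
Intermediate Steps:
L = -3298*√5 (L = √(1² + 2²)*(-3298) = √(1 + 4)*(-3298) = √5*(-3298) = -3298*√5 ≈ -7374.6)
L/(((160027 - 188413)/(-242698 + 187660))) - 7653/(-38294) = (-3298*√5)/(((160027 - 188413)/(-242698 + 187660))) - 7653/(-38294) = (-3298*√5)/((-28386/(-55038))) - 7653*(-1/38294) = (-3298*√5)/((-28386*(-1/55038))) + 7653/38294 = (-3298*√5)/(4731/9173) + 7653/38294 = -3298*√5*(9173/4731) + 7653/38294 = -30252554*√5/4731 + 7653/38294 = 7653/38294 - 30252554*√5/4731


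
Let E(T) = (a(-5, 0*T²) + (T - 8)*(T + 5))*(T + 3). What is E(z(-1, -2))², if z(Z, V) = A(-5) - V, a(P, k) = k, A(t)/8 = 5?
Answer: 5171048100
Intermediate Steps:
A(t) = 40 (A(t) = 8*5 = 40)
z(Z, V) = 40 - V
E(T) = (-8 + T)*(3 + T)*(5 + T) (E(T) = (0*T² + (T - 8)*(T + 5))*(T + 3) = (0 + (-8 + T)*(5 + T))*(3 + T) = ((-8 + T)*(5 + T))*(3 + T) = (-8 + T)*(3 + T)*(5 + T))
E(z(-1, -2))² = (-120 + (40 - 1*(-2))³ - 49*(40 - 1*(-2)))² = (-120 + (40 + 2)³ - 49*(40 + 2))² = (-120 + 42³ - 49*42)² = (-120 + 74088 - 2058)² = 71910² = 5171048100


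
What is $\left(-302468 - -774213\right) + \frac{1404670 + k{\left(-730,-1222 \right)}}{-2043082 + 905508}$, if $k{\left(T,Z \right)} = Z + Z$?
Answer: $\frac{268321722202}{568787} \approx 4.7174 \cdot 10^{5}$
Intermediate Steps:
$k{\left(T,Z \right)} = 2 Z$
$\left(-302468 - -774213\right) + \frac{1404670 + k{\left(-730,-1222 \right)}}{-2043082 + 905508} = \left(-302468 - -774213\right) + \frac{1404670 + 2 \left(-1222\right)}{-2043082 + 905508} = \left(-302468 + 774213\right) + \frac{1404670 - 2444}{-1137574} = 471745 + 1402226 \left(- \frac{1}{1137574}\right) = 471745 - \frac{701113}{568787} = \frac{268321722202}{568787}$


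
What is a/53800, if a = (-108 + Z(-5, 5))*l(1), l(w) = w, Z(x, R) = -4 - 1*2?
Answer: -57/26900 ≈ -0.0021190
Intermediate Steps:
Z(x, R) = -6 (Z(x, R) = -4 - 2 = -6)
a = -114 (a = (-108 - 6)*1 = -114*1 = -114)
a/53800 = -114/53800 = -114*1/53800 = -57/26900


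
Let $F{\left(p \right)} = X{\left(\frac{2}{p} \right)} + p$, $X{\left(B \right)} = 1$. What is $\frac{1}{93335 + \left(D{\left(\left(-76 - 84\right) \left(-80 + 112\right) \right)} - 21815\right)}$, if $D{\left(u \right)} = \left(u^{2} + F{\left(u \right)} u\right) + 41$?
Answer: $\frac{1}{52495241} \approx 1.9049 \cdot 10^{-8}$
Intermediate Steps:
$F{\left(p \right)} = 1 + p$
$D{\left(u \right)} = 41 + u^{2} + u \left(1 + u\right)$ ($D{\left(u \right)} = \left(u^{2} + \left(1 + u\right) u\right) + 41 = \left(u^{2} + u \left(1 + u\right)\right) + 41 = 41 + u^{2} + u \left(1 + u\right)$)
$\frac{1}{93335 + \left(D{\left(\left(-76 - 84\right) \left(-80 + 112\right) \right)} - 21815\right)} = \frac{1}{93335 - \left(21774 - \left(-76 - 84\right) \left(-80 + 112\right) - 2 \left(-80 + 112\right)^{2} \left(-76 - 84\right)^{2}\right)} = \frac{1}{93335 + \left(\left(41 - 5120 + 2 \left(\left(-160\right) 32\right)^{2}\right) - 21815\right)} = \frac{1}{93335 + \left(\left(41 - 5120 + 2 \left(-5120\right)^{2}\right) - 21815\right)} = \frac{1}{93335 + \left(\left(41 - 5120 + 2 \cdot 26214400\right) - 21815\right)} = \frac{1}{93335 + \left(\left(41 - 5120 + 52428800\right) - 21815\right)} = \frac{1}{93335 + \left(52423721 - 21815\right)} = \frac{1}{93335 + 52401906} = \frac{1}{52495241}$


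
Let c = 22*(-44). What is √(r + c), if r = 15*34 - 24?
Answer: I*√482 ≈ 21.954*I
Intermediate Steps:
c = -968
r = 486 (r = 510 - 24 = 486)
√(r + c) = √(486 - 968) = √(-482) = I*√482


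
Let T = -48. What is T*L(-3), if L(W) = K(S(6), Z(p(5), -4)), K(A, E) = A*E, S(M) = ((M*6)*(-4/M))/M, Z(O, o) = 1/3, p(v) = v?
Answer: 64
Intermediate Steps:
Z(O, o) = 1/3
S(M) = -24/M (S(M) = ((6*M)*(-4/M))/M = -24/M)
L(W) = -4/3 (L(W) = -24/6*(1/3) = -24*1/6*(1/3) = -4*1/3 = -4/3)
T*L(-3) = -48*(-4/3) = 64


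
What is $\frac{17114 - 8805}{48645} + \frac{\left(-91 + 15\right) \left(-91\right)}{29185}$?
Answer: $\frac{8906569}{21841605} \approx 0.40778$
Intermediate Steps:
$\frac{17114 - 8805}{48645} + \frac{\left(-91 + 15\right) \left(-91\right)}{29185} = 8309 \cdot \frac{1}{48645} + \left(-76\right) \left(-91\right) \frac{1}{29185} = \frac{8309}{48645} + 6916 \cdot \frac{1}{29185} = \frac{8309}{48645} + \frac{532}{2245} = \frac{8906569}{21841605}$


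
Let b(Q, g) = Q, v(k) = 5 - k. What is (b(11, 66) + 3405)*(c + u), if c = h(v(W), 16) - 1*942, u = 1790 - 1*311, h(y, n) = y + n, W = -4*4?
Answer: 1960784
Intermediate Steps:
W = -16
h(y, n) = n + y
u = 1479 (u = 1790 - 311 = 1479)
c = -905 (c = (16 + (5 - 1*(-16))) - 1*942 = (16 + (5 + 16)) - 942 = (16 + 21) - 942 = 37 - 942 = -905)
(b(11, 66) + 3405)*(c + u) = (11 + 3405)*(-905 + 1479) = 3416*574 = 1960784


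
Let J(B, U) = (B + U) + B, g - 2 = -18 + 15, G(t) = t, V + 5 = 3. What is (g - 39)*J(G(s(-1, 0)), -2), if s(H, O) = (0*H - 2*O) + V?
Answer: 240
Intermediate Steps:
V = -2 (V = -5 + 3 = -2)
s(H, O) = -2 - 2*O (s(H, O) = (0*H - 2*O) - 2 = (0 - 2*O) - 2 = -2*O - 2 = -2 - 2*O)
g = -1 (g = 2 + (-18 + 15) = 2 - 3 = -1)
J(B, U) = U + 2*B
(g - 39)*J(G(s(-1, 0)), -2) = (-1 - 39)*(-2 + 2*(-2 - 2*0)) = -40*(-2 + 2*(-2 + 0)) = -40*(-2 + 2*(-2)) = -40*(-2 - 4) = -40*(-6) = 240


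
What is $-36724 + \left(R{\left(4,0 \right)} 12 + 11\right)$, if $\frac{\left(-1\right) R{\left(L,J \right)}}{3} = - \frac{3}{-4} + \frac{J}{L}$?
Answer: $-36740$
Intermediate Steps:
$R{\left(L,J \right)} = - \frac{9}{4} - \frac{3 J}{L}$ ($R{\left(L,J \right)} = - 3 \left(- \frac{3}{-4} + \frac{J}{L}\right) = - 3 \left(\left(-3\right) \left(- \frac{1}{4}\right) + \frac{J}{L}\right) = - 3 \left(\frac{3}{4} + \frac{J}{L}\right) = - \frac{9}{4} - \frac{3 J}{L}$)
$-36724 + \left(R{\left(4,0 \right)} 12 + 11\right) = -36724 + \left(\left(- \frac{9}{4} - \frac{0}{4}\right) 12 + 11\right) = -36724 + \left(\left(- \frac{9}{4} - 0 \cdot \frac{1}{4}\right) 12 + 11\right) = -36724 + \left(\left(- \frac{9}{4} + 0\right) 12 + 11\right) = -36724 + \left(\left(- \frac{9}{4}\right) 12 + 11\right) = -36724 + \left(-27 + 11\right) = -36724 - 16 = -36740$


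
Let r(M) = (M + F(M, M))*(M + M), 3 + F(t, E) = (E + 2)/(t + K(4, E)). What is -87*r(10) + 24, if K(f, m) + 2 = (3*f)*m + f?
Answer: -135456/11 ≈ -12314.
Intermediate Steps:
K(f, m) = -2 + f + 3*f*m (K(f, m) = -2 + ((3*f)*m + f) = -2 + (3*f*m + f) = -2 + (f + 3*f*m) = -2 + f + 3*f*m)
F(t, E) = -3 + (2 + E)/(2 + t + 12*E) (F(t, E) = -3 + (E + 2)/(t + (-2 + 4 + 3*4*E)) = -3 + (2 + E)/(t + (-2 + 4 + 12*E)) = -3 + (2 + E)/(t + (2 + 12*E)) = -3 + (2 + E)/(2 + t + 12*E))
r(M) = 2*M*(M + (-4 - 38*M)/(2 + 13*M)) (r(M) = (M + (-4 - 35*M - 3*M)/(2 + M + 12*M))*(M + M) = (M + (-4 - 38*M)/(2 + 13*M))*(2*M) = 2*M*(M + (-4 - 38*M)/(2 + 13*M)))
-87*r(10) + 24 = -174*10*(-4 - 36*10 + 13*10²)/(2 + 13*10) + 24 = -174*10*(-4 - 360 + 13*100)/(2 + 130) + 24 = -174*10*(-4 - 360 + 1300)/132 + 24 = -174*10*936/132 + 24 = -87*1560/11 + 24 = -135720/11 + 24 = -135456/11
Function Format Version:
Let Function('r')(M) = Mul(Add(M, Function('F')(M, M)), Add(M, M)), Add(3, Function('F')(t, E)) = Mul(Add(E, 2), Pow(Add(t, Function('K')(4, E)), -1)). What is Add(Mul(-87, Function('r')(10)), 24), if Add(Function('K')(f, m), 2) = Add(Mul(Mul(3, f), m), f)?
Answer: Rational(-135456, 11) ≈ -12314.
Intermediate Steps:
Function('K')(f, m) = Add(-2, f, Mul(3, f, m)) (Function('K')(f, m) = Add(-2, Add(Mul(Mul(3, f), m), f)) = Add(-2, Add(Mul(3, f, m), f)) = Add(-2, Add(f, Mul(3, f, m))) = Add(-2, f, Mul(3, f, m)))
Function('F')(t, E) = Add(-3, Mul(Pow(Add(2, t, Mul(12, E)), -1), Add(2, E))) (Function('F')(t, E) = Add(-3, Mul(Add(E, 2), Pow(Add(t, Add(-2, 4, Mul(3, 4, E))), -1))) = Add(-3, Mul(Add(2, E), Pow(Add(t, Add(-2, 4, Mul(12, E))), -1))) = Add(-3, Mul(Add(2, E), Pow(Add(t, Add(2, Mul(12, E))), -1))) = Add(-3, Mul(Add(2, E), Pow(Add(2, t, Mul(12, E)), -1))) = Add(-3, Mul(Pow(Add(2, t, Mul(12, E)), -1), Add(2, E))))
Function('r')(M) = Mul(2, M, Add(M, Mul(Pow(Add(2, Mul(13, M)), -1), Add(-4, Mul(-38, M))))) (Function('r')(M) = Mul(Add(M, Mul(Pow(Add(2, M, Mul(12, M)), -1), Add(-4, Mul(-35, M), Mul(-3, M)))), Add(M, M)) = Mul(Add(M, Mul(Pow(Add(2, Mul(13, M)), -1), Add(-4, Mul(-38, M)))), Mul(2, M)) = Mul(2, M, Add(M, Mul(Pow(Add(2, Mul(13, M)), -1), Add(-4, Mul(-38, M))))))
Add(Mul(-87, Function('r')(10)), 24) = Add(Mul(-87, Mul(2, 10, Pow(Add(2, Mul(13, 10)), -1), Add(-4, Mul(-36, 10), Mul(13, Pow(10, 2))))), 24) = Add(Mul(-87, Mul(2, 10, Pow(Add(2, 130), -1), Add(-4, -360, Mul(13, 100)))), 24) = Add(Mul(-87, Mul(2, 10, Pow(132, -1), Add(-4, -360, 1300))), 24) = Add(Mul(-87, Mul(2, 10, Rational(1, 132), 936)), 24) = Add(Mul(-87, Rational(1560, 11)), 24) = Add(Rational(-135720, 11), 24) = Rational(-135456, 11)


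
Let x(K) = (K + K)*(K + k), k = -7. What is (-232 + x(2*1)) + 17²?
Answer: 37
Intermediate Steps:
x(K) = 2*K*(-7 + K) (x(K) = (K + K)*(K - 7) = (2*K)*(-7 + K) = 2*K*(-7 + K))
(-232 + x(2*1)) + 17² = (-232 + 2*(2*1)*(-7 + 2*1)) + 17² = (-232 + 2*2*(-7 + 2)) + 289 = (-232 + 2*2*(-5)) + 289 = (-232 - 20) + 289 = -252 + 289 = 37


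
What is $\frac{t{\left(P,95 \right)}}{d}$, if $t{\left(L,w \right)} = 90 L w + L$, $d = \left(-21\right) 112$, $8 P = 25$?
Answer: $- \frac{213775}{18816} \approx -11.361$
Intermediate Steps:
$P = \frac{25}{8}$ ($P = \frac{1}{8} \cdot 25 = \frac{25}{8} \approx 3.125$)
$d = -2352$
$t{\left(L,w \right)} = L + 90 L w$ ($t{\left(L,w \right)} = 90 L w + L = L + 90 L w$)
$\frac{t{\left(P,95 \right)}}{d} = \frac{\frac{25}{8} \left(1 + 90 \cdot 95\right)}{-2352} = \frac{25 \left(1 + 8550\right)}{8} \left(- \frac{1}{2352}\right) = \frac{25}{8} \cdot 8551 \left(- \frac{1}{2352}\right) = \frac{213775}{8} \left(- \frac{1}{2352}\right) = - \frac{213775}{18816}$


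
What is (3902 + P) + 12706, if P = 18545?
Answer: 35153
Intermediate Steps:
(3902 + P) + 12706 = (3902 + 18545) + 12706 = 22447 + 12706 = 35153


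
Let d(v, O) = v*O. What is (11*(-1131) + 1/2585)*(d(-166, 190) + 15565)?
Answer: 102751148880/517 ≈ 1.9875e+8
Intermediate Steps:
d(v, O) = O*v
(11*(-1131) + 1/2585)*(d(-166, 190) + 15565) = (11*(-1131) + 1/2585)*(190*(-166) + 15565) = (-12441 + 1/2585)*(-31540 + 15565) = -32159984/2585*(-15975) = 102751148880/517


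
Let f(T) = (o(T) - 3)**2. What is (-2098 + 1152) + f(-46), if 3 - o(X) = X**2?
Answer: 4476510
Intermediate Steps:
o(X) = 3 - X**2
f(T) = T**4 (f(T) = ((3 - T**2) - 3)**2 = (-T**2)**2 = T**4)
(-2098 + 1152) + f(-46) = (-2098 + 1152) + (-46)**4 = -946 + 4477456 = 4476510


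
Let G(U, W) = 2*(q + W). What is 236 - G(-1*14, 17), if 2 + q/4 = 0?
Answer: 218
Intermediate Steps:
q = -8 (q = -8 + 4*0 = -8 + 0 = -8)
G(U, W) = -16 + 2*W (G(U, W) = 2*(-8 + W) = -16 + 2*W)
236 - G(-1*14, 17) = 236 - (-16 + 2*17) = 236 - (-16 + 34) = 236 - 1*18 = 236 - 18 = 218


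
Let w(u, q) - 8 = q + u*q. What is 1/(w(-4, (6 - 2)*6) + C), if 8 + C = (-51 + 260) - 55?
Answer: 1/82 ≈ 0.012195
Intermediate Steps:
w(u, q) = 8 + q + q*u (w(u, q) = 8 + (q + u*q) = 8 + (q + q*u) = 8 + q + q*u)
C = 146 (C = -8 + ((-51 + 260) - 55) = -8 + (209 - 55) = -8 + 154 = 146)
1/(w(-4, (6 - 2)*6) + C) = 1/((8 + (6 - 2)*6 + ((6 - 2)*6)*(-4)) + 146) = 1/((8 + 4*6 + (4*6)*(-4)) + 146) = 1/((8 + 24 + 24*(-4)) + 146) = 1/((8 + 24 - 96) + 146) = 1/(-64 + 146) = 1/82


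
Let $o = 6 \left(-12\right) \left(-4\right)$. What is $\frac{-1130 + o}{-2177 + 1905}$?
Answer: $\frac{421}{136} \approx 3.0956$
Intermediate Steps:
$o = 288$ ($o = \left(-72\right) \left(-4\right) = 288$)
$\frac{-1130 + o}{-2177 + 1905} = \frac{-1130 + 288}{-2177 + 1905} = - \frac{842}{-272} = \left(-842\right) \left(- \frac{1}{272}\right) = \frac{421}{136}$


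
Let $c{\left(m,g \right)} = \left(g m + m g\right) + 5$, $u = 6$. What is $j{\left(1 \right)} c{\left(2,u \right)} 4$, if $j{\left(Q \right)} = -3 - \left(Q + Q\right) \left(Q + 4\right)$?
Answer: $-1508$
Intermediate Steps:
$c{\left(m,g \right)} = 5 + 2 g m$ ($c{\left(m,g \right)} = \left(g m + g m\right) + 5 = 2 g m + 5 = 5 + 2 g m$)
$j{\left(Q \right)} = -3 - 2 Q \left(4 + Q\right)$
$j{\left(1 \right)} c{\left(2,u \right)} 4 = \left(-3 - 8 - 2 \cdot 1^{2}\right) \left(5 + 2 \cdot 6 \cdot 2\right) 4 = \left(-3 - 8 - 2\right) \left(5 + 24\right) 4 = \left(-3 - 8 - 2\right) 29 \cdot 4 = \left(-13\right) 29 \cdot 4 = \left(-377\right) 4 = -1508$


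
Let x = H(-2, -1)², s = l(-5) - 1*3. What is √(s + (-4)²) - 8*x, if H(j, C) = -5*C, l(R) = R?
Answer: -200 + 2*√2 ≈ -197.17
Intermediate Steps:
s = -8 (s = -5 - 1*3 = -5 - 3 = -8)
x = 25 (x = (-5*(-1))² = 5² = 25)
√(s + (-4)²) - 8*x = √(-8 + (-4)²) - 8*25 = √(-8 + 16) - 200 = √8 - 200 = 2*√2 - 200 = -200 + 2*√2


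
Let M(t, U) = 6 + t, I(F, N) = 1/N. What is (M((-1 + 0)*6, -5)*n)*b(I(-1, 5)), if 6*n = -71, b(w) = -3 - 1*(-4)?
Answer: 0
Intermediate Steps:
b(w) = 1 (b(w) = -3 + 4 = 1)
n = -71/6 (n = (⅙)*(-71) = -71/6 ≈ -11.833)
(M((-1 + 0)*6, -5)*n)*b(I(-1, 5)) = ((6 + (-1 + 0)*6)*(-71/6))*1 = ((6 - 1*6)*(-71/6))*1 = ((6 - 6)*(-71/6))*1 = (0*(-71/6))*1 = 0*1 = 0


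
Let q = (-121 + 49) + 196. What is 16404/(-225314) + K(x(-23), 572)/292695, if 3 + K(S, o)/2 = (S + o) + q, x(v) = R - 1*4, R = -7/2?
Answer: -748743881/10991380205 ≈ -0.068121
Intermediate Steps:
R = -7/2 (R = -7*1/2 = -7/2 ≈ -3.5000)
x(v) = -15/2 (x(v) = -7/2 - 1*4 = -7/2 - 4 = -15/2)
q = 124 (q = -72 + 196 = 124)
K(S, o) = 242 + 2*S + 2*o (K(S, o) = -6 + 2*((S + o) + 124) = -6 + 2*(124 + S + o) = -6 + (248 + 2*S + 2*o) = 242 + 2*S + 2*o)
16404/(-225314) + K(x(-23), 572)/292695 = 16404/(-225314) + (242 + 2*(-15/2) + 2*572)/292695 = 16404*(-1/225314) + (242 - 15 + 1144)*(1/292695) = -8202/112657 + 1371*(1/292695) = -8202/112657 + 457/97565 = -748743881/10991380205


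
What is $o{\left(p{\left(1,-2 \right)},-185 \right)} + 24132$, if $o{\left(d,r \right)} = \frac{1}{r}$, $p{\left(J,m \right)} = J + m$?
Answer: $\frac{4464419}{185} \approx 24132.0$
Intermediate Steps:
$o{\left(p{\left(1,-2 \right)},-185 \right)} + 24132 = \frac{1}{-185} + 24132 = - \frac{1}{185} + 24132 = \frac{4464419}{185}$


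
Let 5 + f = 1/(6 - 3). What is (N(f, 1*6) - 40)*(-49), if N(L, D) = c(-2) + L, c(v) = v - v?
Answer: 6566/3 ≈ 2188.7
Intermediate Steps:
c(v) = 0
f = -14/3 (f = -5 + 1/(6 - 3) = -5 + 1/3 = -14/3 ≈ -4.6667)
N(L, D) = L (N(L, D) = 0 + L = L)
(N(f, 1*6) - 40)*(-49) = (-14/3 - 40)*(-49) = -134/3*(-49) = 6566/3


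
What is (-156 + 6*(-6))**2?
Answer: 36864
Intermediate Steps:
(-156 + 6*(-6))**2 = (-156 - 36)**2 = (-192)**2 = 36864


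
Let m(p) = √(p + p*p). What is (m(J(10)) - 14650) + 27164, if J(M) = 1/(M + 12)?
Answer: 12514 + √23/22 ≈ 12514.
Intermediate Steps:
J(M) = 1/(12 + M)
m(p) = √(p + p²)
(m(J(10)) - 14650) + 27164 = (√((1 + 1/(12 + 10))/(12 + 10)) - 14650) + 27164 = (√((1 + 1/22)/22) - 14650) + 27164 = (√((1/22)*(23/22)) - 14650) + 27164 = (√(23/484) - 14650) + 27164 = (√23/22 - 14650) + 27164 = (-14650 + √23/22) + 27164 = 12514 + √23/22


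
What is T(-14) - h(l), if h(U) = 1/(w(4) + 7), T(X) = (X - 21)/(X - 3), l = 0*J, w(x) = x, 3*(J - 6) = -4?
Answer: 368/187 ≈ 1.9679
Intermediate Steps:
J = 14/3 (J = 6 + (⅓)*(-4) = 6 - 4/3 = 14/3 ≈ 4.6667)
l = 0 (l = 0*(14/3) = 0)
T(X) = (-21 + X)/(-3 + X)
h(U) = 1/11 (h(U) = 1/(4 + 7) = 1/11)
T(-14) - h(l) = (-21 - 14)/(-3 - 14) - 1*1/11 = -35/(-17) - 1/11 = -1/17*(-35) - 1/11 = 35/17 - 1/11 = 368/187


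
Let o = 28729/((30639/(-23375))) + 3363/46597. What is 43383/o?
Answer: -61937279308989/31291663814918 ≈ -1.9794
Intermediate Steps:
o = -31291663814918/1427685483 (o = 28729/((30639*(-1/23375))) + 3363*(1/46597) = 28729/(-30639/23375) + 3363/46597 = 28729*(-23375/30639) + 3363/46597 = -671540375/30639 + 3363/46597 = -31291663814918/1427685483 ≈ -21918.)
43383/o = 43383/(-31291663814918/1427685483) = 43383*(-1427685483/31291663814918) = -61937279308989/31291663814918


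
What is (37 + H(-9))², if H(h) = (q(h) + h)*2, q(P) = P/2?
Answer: 100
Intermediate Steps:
q(P) = P/2 (q(P) = P*(½) = P/2)
H(h) = 3*h (H(h) = (h/2 + h)*2 = (3*h/2)*2 = 3*h)
(37 + H(-9))² = (37 + 3*(-9))² = (37 - 27)² = 10² = 100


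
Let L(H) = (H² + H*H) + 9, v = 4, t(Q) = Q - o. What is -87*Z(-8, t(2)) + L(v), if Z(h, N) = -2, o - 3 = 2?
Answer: 215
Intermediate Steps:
o = 5 (o = 3 + 2 = 5)
t(Q) = -5 + Q (t(Q) = Q - 1*5 = Q - 5 = -5 + Q)
L(H) = 9 + 2*H² (L(H) = (H² + H²) + 9 = 2*H² + 9 = 9 + 2*H²)
-87*Z(-8, t(2)) + L(v) = -87*(-2) + (9 + 2*4²) = 174 + (9 + 2*16) = 174 + (9 + 32) = 174 + 41 = 215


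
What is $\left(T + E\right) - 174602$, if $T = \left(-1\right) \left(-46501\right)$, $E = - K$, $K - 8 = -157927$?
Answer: $29818$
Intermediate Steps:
$K = -157919$ ($K = 8 - 157927 = -157919$)
$E = 157919$ ($E = \left(-1\right) \left(-157919\right) = 157919$)
$T = 46501$
$\left(T + E\right) - 174602 = \left(46501 + 157919\right) - 174602 = 204420 - 174602 = 29818$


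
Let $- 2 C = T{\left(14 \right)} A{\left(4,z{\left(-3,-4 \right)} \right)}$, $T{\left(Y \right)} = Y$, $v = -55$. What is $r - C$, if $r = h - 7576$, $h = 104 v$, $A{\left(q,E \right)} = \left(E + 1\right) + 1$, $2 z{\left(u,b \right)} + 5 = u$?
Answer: $-13310$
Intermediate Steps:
$z{\left(u,b \right)} = - \frac{5}{2} + \frac{u}{2}$
$A{\left(q,E \right)} = 2 + E$ ($A{\left(q,E \right)} = \left(1 + E\right) + 1 = 2 + E$)
$h = -5720$ ($h = 104 \left(-55\right) = -5720$)
$r = -13296$ ($r = -5720 - 7576 = -13296$)
$C = 14$ ($C = - \frac{14 \left(2 + \left(- \frac{5}{2} + \frac{1}{2} \left(-3\right)\right)\right)}{2} = - \frac{14 \left(2 - 4\right)}{2} = - \frac{14 \left(-2\right)}{2} = \left(- \frac{1}{2}\right) \left(-28\right) = 14$)
$r - C = -13296 - 14 = -13310$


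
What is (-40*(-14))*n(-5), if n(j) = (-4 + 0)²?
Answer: 8960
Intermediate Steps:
n(j) = 16 (n(j) = (-4)² = 16)
(-40*(-14))*n(-5) = -40*(-14)*16 = 560*16 = 8960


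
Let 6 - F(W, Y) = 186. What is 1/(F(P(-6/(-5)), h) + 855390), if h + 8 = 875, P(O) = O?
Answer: 1/855210 ≈ 1.1693e-6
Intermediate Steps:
h = 867 (h = -8 + 875 = 867)
F(W, Y) = -180 (F(W, Y) = 6 - 1*186 = 6 - 186 = -180)
1/(F(P(-6/(-5)), h) + 855390) = 1/(-180 + 855390) = 1/855210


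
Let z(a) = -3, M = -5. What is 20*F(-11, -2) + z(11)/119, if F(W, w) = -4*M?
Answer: 47597/119 ≈ 399.97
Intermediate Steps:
F(W, w) = 20 (F(W, w) = -4*(-5) = 20)
20*F(-11, -2) + z(11)/119 = 20*20 - 3/119 = 400 - 3*1/119 = 400 - 3/119 = 47597/119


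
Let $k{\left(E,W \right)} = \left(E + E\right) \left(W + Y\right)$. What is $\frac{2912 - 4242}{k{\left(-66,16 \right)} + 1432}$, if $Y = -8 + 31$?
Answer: $\frac{665}{1858} \approx 0.35791$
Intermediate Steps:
$Y = 23$
$k{\left(E,W \right)} = 2 E \left(23 + W\right)$ ($k{\left(E,W \right)} = \left(E + E\right) \left(W + 23\right) = 2 E \left(23 + W\right)$)
$\frac{2912 - 4242}{k{\left(-66,16 \right)} + 1432} = \frac{2912 - 4242}{2 \left(-66\right) \left(23 + 16\right) + 1432} = - \frac{1330}{2 \left(-66\right) 39 + 1432} = - \frac{1330}{-5148 + 1432} = - \frac{1330}{-3716} = \left(-1330\right) \left(- \frac{1}{3716}\right) = \frac{665}{1858}$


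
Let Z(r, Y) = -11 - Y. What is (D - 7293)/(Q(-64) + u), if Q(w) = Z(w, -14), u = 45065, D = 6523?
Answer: -385/22534 ≈ -0.017085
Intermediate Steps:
Q(w) = 3 (Q(w) = -11 - 1*(-14) = -11 + 14 = 3)
(D - 7293)/(Q(-64) + u) = (6523 - 7293)/(3 + 45065) = -770/45068 = -770*1/45068 = -385/22534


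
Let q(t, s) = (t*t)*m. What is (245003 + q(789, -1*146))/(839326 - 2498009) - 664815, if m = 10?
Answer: -1102723808858/1658683 ≈ -6.6482e+5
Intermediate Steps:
q(t, s) = 10*t**2 (q(t, s) = (t*t)*10 = t**2*10 = 10*t**2)
(245003 + q(789, -1*146))/(839326 - 2498009) - 664815 = (245003 + 10*789**2)/(839326 - 2498009) - 664815 = (245003 + 10*622521)/(-1658683) - 664815 = (245003 + 6225210)*(-1/1658683) - 664815 = 6470213*(-1/1658683) - 664815 = -6470213/1658683 - 664815 = -1102723808858/1658683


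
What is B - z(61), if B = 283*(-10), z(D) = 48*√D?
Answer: -2830 - 48*√61 ≈ -3204.9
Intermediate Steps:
B = -2830
B - z(61) = -2830 - 48*√61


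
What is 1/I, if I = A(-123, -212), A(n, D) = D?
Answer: -1/212 ≈ -0.0047170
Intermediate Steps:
I = -212
1/I = 1/(-212) = -1/212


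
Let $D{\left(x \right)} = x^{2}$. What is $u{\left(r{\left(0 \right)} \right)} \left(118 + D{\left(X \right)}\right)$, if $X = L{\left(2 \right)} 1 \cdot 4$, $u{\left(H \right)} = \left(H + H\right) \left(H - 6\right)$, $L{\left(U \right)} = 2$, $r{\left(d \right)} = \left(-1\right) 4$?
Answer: $14560$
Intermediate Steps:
$r{\left(d \right)} = -4$
$u{\left(H \right)} = 2 H \left(-6 + H\right)$
$X = 8$ ($X = 2 \cdot 1 \cdot 4 = 2 \cdot 4 = 8$)
$u{\left(r{\left(0 \right)} \right)} \left(118 + D{\left(X \right)}\right) = 2 \left(-4\right) \left(-6 - 4\right) \left(118 + 8^{2}\right) = 2 \left(-4\right) \left(-10\right) \left(118 + 64\right) = 80 \cdot 182 = 14560$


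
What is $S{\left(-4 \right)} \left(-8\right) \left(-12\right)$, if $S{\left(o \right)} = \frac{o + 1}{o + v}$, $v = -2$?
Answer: $48$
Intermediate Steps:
$S{\left(o \right)} = \frac{1 + o}{-2 + o}$ ($S{\left(o \right)} = \frac{o + 1}{o - 2} = \frac{1 + o}{-2 + o}$)
$S{\left(-4 \right)} \left(-8\right) \left(-12\right) = \frac{1 - 4}{-2 - 4} \left(-8\right) \left(-12\right) = \frac{1}{-6} \left(-3\right) \left(-8\right) \left(-12\right) = \left(- \frac{1}{6}\right) \left(-3\right) \left(-8\right) \left(-12\right) = \frac{1}{2} \left(-8\right) \left(-12\right) = \left(-4\right) \left(-12\right) = 48$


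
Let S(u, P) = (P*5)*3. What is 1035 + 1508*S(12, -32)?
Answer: -722805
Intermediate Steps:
S(u, P) = 15*P (S(u, P) = (5*P)*3 = 15*P)
1035 + 1508*S(12, -32) = 1035 + 1508*(15*(-32)) = 1035 + 1508*(-480) = 1035 - 723840 = -722805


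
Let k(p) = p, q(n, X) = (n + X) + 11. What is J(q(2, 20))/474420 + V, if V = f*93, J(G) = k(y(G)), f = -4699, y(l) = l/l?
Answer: -207324860939/474420 ≈ -4.3701e+5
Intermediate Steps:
y(l) = 1
q(n, X) = 11 + X + n (q(n, X) = (X + n) + 11 = 11 + X + n)
J(G) = 1
V = -437007 (V = -4699*93 = -437007)
J(q(2, 20))/474420 + V = 1/474420 - 437007 = -207324860939/474420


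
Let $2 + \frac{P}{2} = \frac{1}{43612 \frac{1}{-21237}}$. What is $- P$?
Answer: $\frac{108461}{21806} \approx 4.9739$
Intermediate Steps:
$P = - \frac{108461}{21806}$ ($P = -4 + \frac{2}{43612 \frac{1}{-21237}} = -4 + \frac{2}{43612 \left(- \frac{1}{21237}\right)} = -4 + \frac{2}{- \frac{43612}{21237}} = -4 + 2 \left(- \frac{21237}{43612}\right) = -4 - \frac{21237}{21806} = - \frac{108461}{21806} \approx -4.9739$)
$- P = \left(-1\right) \left(- \frac{108461}{21806}\right) = \frac{108461}{21806}$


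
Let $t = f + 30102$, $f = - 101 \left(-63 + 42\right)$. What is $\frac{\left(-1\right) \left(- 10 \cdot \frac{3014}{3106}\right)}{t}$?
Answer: $\frac{15070}{50042319} \approx 0.00030115$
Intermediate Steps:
$f = 2121$ ($f = \left(-101\right) \left(-21\right) = 2121$)
$t = 32223$ ($t = 2121 + 30102 = 32223$)
$\frac{\left(-1\right) \left(- 10 \cdot \frac{3014}{3106}\right)}{t} = \frac{\left(-1\right) \left(- 10 \cdot \frac{3014}{3106}\right)}{32223} = - \left(-10\right) 3014 \cdot \frac{1}{3106} \cdot \frac{1}{32223} = - \frac{\left(-10\right) 1507}{1553} \cdot \frac{1}{32223} = \left(-1\right) \left(- \frac{15070}{1553}\right) \frac{1}{32223} = \frac{15070}{1553} \cdot \frac{1}{32223} = \frac{15070}{50042319}$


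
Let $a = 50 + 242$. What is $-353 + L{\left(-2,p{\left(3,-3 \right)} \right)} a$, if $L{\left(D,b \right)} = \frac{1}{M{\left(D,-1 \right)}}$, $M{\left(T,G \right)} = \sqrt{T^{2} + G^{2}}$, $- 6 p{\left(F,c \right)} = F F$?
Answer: $-353 + \frac{292 \sqrt{5}}{5} \approx -222.41$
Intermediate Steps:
$p{\left(F,c \right)} = - \frac{F^{2}}{6}$ ($p{\left(F,c \right)} = - \frac{F F}{6} = - \frac{F^{2}}{6}$)
$M{\left(T,G \right)} = \sqrt{G^{2} + T^{2}}$
$L{\left(D,b \right)} = \frac{1}{\sqrt{1 + D^{2}}}$ ($L{\left(D,b \right)} = \frac{1}{\sqrt{\left(-1\right)^{2} + D^{2}}} = \frac{1}{\sqrt{1 + D^{2}}}$)
$a = 292$
$-353 + L{\left(-2,p{\left(3,-3 \right)} \right)} a = -353 + \frac{1}{\sqrt{1 + \left(-2\right)^{2}}} \cdot 292 = -353 + \frac{1}{\sqrt{1 + 4}} \cdot 292 = -353 + \frac{1}{\sqrt{5}} \cdot 292 = -353 + \frac{\sqrt{5}}{5} \cdot 292 = -353 + \frac{292 \sqrt{5}}{5}$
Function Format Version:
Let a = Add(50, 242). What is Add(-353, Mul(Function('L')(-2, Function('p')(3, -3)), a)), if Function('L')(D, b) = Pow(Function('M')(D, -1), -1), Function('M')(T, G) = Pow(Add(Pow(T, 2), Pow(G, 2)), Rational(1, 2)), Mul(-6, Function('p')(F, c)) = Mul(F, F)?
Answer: Add(-353, Mul(Rational(292, 5), Pow(5, Rational(1, 2)))) ≈ -222.41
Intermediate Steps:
Function('p')(F, c) = Mul(Rational(-1, 6), Pow(F, 2)) (Function('p')(F, c) = Mul(Rational(-1, 6), Mul(F, F)) = Mul(Rational(-1, 6), Pow(F, 2)))
Function('M')(T, G) = Pow(Add(Pow(G, 2), Pow(T, 2)), Rational(1, 2))
Function('L')(D, b) = Pow(Add(1, Pow(D, 2)), Rational(-1, 2)) (Function('L')(D, b) = Pow(Pow(Add(Pow(-1, 2), Pow(D, 2)), Rational(1, 2)), -1) = Pow(Pow(Add(1, Pow(D, 2)), Rational(1, 2)), -1) = Pow(Add(1, Pow(D, 2)), Rational(-1, 2)))
a = 292
Add(-353, Mul(Function('L')(-2, Function('p')(3, -3)), a)) = Add(-353, Mul(Pow(Add(1, Pow(-2, 2)), Rational(-1, 2)), 292)) = Add(-353, Mul(Pow(Add(1, 4), Rational(-1, 2)), 292)) = Add(-353, Mul(Pow(5, Rational(-1, 2)), 292)) = Add(-353, Mul(Mul(Rational(1, 5), Pow(5, Rational(1, 2))), 292)) = Add(-353, Mul(Rational(292, 5), Pow(5, Rational(1, 2))))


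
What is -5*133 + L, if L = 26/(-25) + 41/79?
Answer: -1314404/1975 ≈ -665.52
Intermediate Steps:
L = -1029/1975 (L = 26*(-1/25) + 41*(1/79) = -26/25 + 41/79 = -1029/1975 ≈ -0.52101)
-5*133 + L = -5*133 - 1029/1975 = -665 - 1029/1975 = -1314404/1975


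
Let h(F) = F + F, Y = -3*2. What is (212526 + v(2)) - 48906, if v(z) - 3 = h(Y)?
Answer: 163611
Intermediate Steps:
Y = -6
h(F) = 2*F
v(z) = -9 (v(z) = 3 + 2*(-6) = 3 - 12 = -9)
(212526 + v(2)) - 48906 = (212526 - 9) - 48906 = 212517 - 48906 = 163611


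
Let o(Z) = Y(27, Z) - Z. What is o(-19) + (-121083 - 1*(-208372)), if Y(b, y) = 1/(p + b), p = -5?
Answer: 1920777/22 ≈ 87308.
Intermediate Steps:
Y(b, y) = 1/(-5 + b)
o(Z) = 1/22 - Z (o(Z) = 1/(-5 + 27) - Z = 1/22 - Z)
o(-19) + (-121083 - 1*(-208372)) = (1/22 - 1*(-19)) + (-121083 - 1*(-208372)) = (1/22 + 19) + (-121083 + 208372) = 419/22 + 87289 = 1920777/22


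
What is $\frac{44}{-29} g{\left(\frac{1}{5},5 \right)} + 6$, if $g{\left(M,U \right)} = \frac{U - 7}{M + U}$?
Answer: $\frac{2482}{377} \approx 6.5836$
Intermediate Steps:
$g{\left(M,U \right)} = \frac{-7 + U}{M + U}$
$\frac{44}{-29} g{\left(\frac{1}{5},5 \right)} + 6 = \frac{44}{-29} \frac{-7 + 5}{\frac{1}{5} + 5} + 6 = 44 \left(- \frac{1}{29}\right) \frac{1}{\frac{1}{5} + 5} \left(-2\right) + 6 = - \frac{44 \frac{1}{\frac{26}{5}} \left(-2\right)}{29} + 6 = - \frac{44 \cdot \frac{5}{26} \left(-2\right)}{29} + 6 = \left(- \frac{44}{29}\right) \left(- \frac{5}{13}\right) + 6 = \frac{220}{377} + 6 = \frac{2482}{377}$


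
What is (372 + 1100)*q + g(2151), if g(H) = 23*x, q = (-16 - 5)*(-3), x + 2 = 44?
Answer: 93702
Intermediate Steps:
x = 42 (x = -2 + 44 = 42)
q = 63 (q = -21*(-3) = 63)
g(H) = 966 (g(H) = 23*42 = 966)
(372 + 1100)*q + g(2151) = (372 + 1100)*63 + 966 = 1472*63 + 966 = 92736 + 966 = 93702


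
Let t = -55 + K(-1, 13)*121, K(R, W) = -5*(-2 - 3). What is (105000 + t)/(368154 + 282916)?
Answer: 10797/65107 ≈ 0.16583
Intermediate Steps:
K(R, W) = 25 (K(R, W) = -5*(-5) = 25)
t = 2970 (t = -55 + 25*121 = -55 + 3025 = 2970)
(105000 + t)/(368154 + 282916) = (105000 + 2970)/(368154 + 282916) = 107970/651070 = 107970*(1/651070) = 10797/65107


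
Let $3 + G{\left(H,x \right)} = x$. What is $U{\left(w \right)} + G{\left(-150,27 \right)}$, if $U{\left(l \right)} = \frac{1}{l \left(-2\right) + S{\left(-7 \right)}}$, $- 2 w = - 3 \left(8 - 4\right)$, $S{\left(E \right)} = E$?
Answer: $\frac{455}{19} \approx 23.947$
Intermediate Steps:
$w = 6$ ($w = - \frac{\left(-3\right) \left(8 - 4\right)}{2} = - \frac{\left(-3\right) 4}{2} = \left(- \frac{1}{2}\right) \left(-12\right) = 6$)
$G{\left(H,x \right)} = -3 + x$
$U{\left(l \right)} = \frac{1}{-7 - 2 l}$ ($U{\left(l \right)} = \frac{1}{l \left(-2\right) - 7} = \frac{1}{- 2 l - 7} = \frac{1}{-7 - 2 l}$)
$U{\left(w \right)} + G{\left(-150,27 \right)} = - \frac{1}{7 + 2 \cdot 6} + \left(-3 + 27\right) = - \frac{1}{7 + 12} + 24 = - \frac{1}{19} + 24 = \frac{455}{19}$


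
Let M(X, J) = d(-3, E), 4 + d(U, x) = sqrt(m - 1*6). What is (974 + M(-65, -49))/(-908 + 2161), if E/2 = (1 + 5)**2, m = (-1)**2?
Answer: 970/1253 + I*sqrt(5)/1253 ≈ 0.77414 + 0.0017846*I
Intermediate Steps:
m = 1
E = 72 (E = 2*(1 + 5)**2 = 2*6**2 = 2*36 = 72)
d(U, x) = -4 + I*sqrt(5) (d(U, x) = -4 + sqrt(1 - 1*6) = -4 + sqrt(1 - 6) = -4 + sqrt(-5) = -4 + I*sqrt(5))
M(X, J) = -4 + I*sqrt(5)
(974 + M(-65, -49))/(-908 + 2161) = (974 + (-4 + I*sqrt(5)))/(-908 + 2161) = (970 + I*sqrt(5))/1253 = (970 + I*sqrt(5))*(1/1253) = 970/1253 + I*sqrt(5)/1253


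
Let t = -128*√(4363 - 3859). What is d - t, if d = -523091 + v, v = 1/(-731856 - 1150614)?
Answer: -984703114771/1882470 + 768*√14 ≈ -5.2022e+5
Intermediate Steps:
v = -1/1882470 (v = 1/(-1882470) = -1/1882470 ≈ -5.3122e-7)
t = -768*√14 ≈ -2873.6
d = -984703114771/1882470 (d = -523091 - 1/1882470 = -984703114771/1882470 ≈ -5.2309e+5)
d - t = -984703114771/1882470 - (-768)*√14 = -984703114771/1882470 + 768*√14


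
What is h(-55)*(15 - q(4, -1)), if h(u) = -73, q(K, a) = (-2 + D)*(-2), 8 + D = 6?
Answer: -511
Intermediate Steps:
D = -2 (D = -8 + 6 = -2)
q(K, a) = 8 (q(K, a) = (-2 - 2)*(-2) = -4*(-2) = 8)
h(-55)*(15 - q(4, -1)) = -73*(15 - 1*8) = -73*(15 - 8) = -73*7 = -511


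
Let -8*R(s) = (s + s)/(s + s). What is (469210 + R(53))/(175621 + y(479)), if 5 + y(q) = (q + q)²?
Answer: 3753679/8747040 ≈ 0.42914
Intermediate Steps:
y(q) = -5 + 4*q² (y(q) = -5 + (q + q)² = -5 + (2*q)² = -5 + 4*q²)
R(s) = -⅛ (R(s) = -(s + s)/(8*(s + s)) = -2*s/(8*(2*s)) = -2*s*1/(2*s)/8 = -⅛*1 = -⅛)
(469210 + R(53))/(175621 + y(479)) = (469210 - ⅛)/(175621 + (-5 + 4*479²)) = 3753679/(8*(175621 + (-5 + 4*229441))) = 3753679/(8*(175621 + (-5 + 917764))) = 3753679/(8*(175621 + 917759)) = (3753679/8)/1093380 = (3753679/8)*(1/1093380) = 3753679/8747040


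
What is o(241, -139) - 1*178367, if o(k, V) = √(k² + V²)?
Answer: -178367 + 13*√458 ≈ -1.7809e+5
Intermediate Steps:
o(k, V) = √(V² + k²)
o(241, -139) - 1*178367 = √((-139)² + 241²) - 1*178367 = √(19321 + 58081) - 178367 = √77402 - 178367 = 13*√458 - 178367 = -178367 + 13*√458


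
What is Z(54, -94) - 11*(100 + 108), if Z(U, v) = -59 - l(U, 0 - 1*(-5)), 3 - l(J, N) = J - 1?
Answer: -2297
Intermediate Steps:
l(J, N) = 4 - J (l(J, N) = 3 - (J - 1) = 3 - (-1 + J) = 3 + (1 - J) = 4 - J)
Z(U, v) = -63 + U (Z(U, v) = -59 - (4 - U) = -59 + (-4 + U) = -63 + U)
Z(54, -94) - 11*(100 + 108) = (-63 + 54) - 11*(100 + 108) = -9 - 11*208 = -9 - 2288 = -2297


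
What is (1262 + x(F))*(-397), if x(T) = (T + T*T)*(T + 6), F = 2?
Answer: -520070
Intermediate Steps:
x(T) = (6 + T)*(T + T²) (x(T) = (T + T²)*(6 + T) = (6 + T)*(T + T²))
(1262 + x(F))*(-397) = (1262 + 2*(6 + 2² + 7*2))*(-397) = (1262 + 2*(6 + 4 + 14))*(-397) = (1262 + 2*24)*(-397) = (1262 + 48)*(-397) = 1310*(-397) = -520070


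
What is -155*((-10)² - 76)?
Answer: -3720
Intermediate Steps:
-155*((-10)² - 76) = -155*(100 - 76) = -155*24 = -3720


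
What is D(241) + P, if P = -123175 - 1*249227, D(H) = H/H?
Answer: -372401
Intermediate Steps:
D(H) = 1
P = -372402 (P = -123175 - 249227 = -372402)
D(241) + P = 1 - 372402 = -372401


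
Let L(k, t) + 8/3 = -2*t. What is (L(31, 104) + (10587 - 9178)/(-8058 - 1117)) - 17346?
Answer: -483251477/27525 ≈ -17557.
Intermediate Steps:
L(k, t) = -8/3 - 2*t
(L(31, 104) + (10587 - 9178)/(-8058 - 1117)) - 17346 = ((-8/3 - 2*104) + (10587 - 9178)/(-8058 - 1117)) - 17346 = ((-8/3 - 208) + 1409/(-9175)) - 17346 = (-632/3 + 1409*(-1/9175)) - 17346 = (-632/3 - 1409/9175) - 17346 = -5802827/27525 - 17346 = -483251477/27525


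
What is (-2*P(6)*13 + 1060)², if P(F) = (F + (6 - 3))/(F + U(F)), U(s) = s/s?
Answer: 51638596/49 ≈ 1.0538e+6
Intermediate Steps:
U(s) = 1
P(F) = (3 + F)/(1 + F) (P(F) = (F + (6 - 3))/(F + 1) = (F + 3)/(1 + F) = (3 + F)/(1 + F))
(-2*P(6)*13 + 1060)² = (-2*(3 + 6)/(1 + 6)*13 + 1060)² = (-2*9/7*13 + 1060)² = (-18/7*13 + 1060)² = (-234/7 + 1060)² = (7186/7)² = 51638596/49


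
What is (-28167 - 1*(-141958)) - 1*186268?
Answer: -72477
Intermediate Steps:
(-28167 - 1*(-141958)) - 1*186268 = (-28167 + 141958) - 186268 = 113791 - 186268 = -72477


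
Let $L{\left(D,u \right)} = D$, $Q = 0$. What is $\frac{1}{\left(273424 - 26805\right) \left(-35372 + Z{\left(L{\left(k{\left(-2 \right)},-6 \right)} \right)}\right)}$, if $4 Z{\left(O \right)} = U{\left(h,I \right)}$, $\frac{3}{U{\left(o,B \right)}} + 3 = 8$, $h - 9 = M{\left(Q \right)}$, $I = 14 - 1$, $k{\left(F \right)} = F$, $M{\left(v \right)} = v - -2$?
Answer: $- \frac{20}{174467405503} \approx -1.1463 \cdot 10^{-10}$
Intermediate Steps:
$M{\left(v \right)} = 2 + v$ ($M{\left(v \right)} = v + 2 = 2 + v$)
$I = 13$ ($I = 14 - 1 = 13$)
$h = 11$ ($h = 9 + \left(2 + 0\right) = 9 + 2 = 11$)
$U{\left(o,B \right)} = \frac{3}{5}$ ($U{\left(o,B \right)} = \frac{3}{-3 + 8} = \frac{3}{5}$)
$Z{\left(O \right)} = \frac{3}{20}$ ($Z{\left(O \right)} = \frac{1}{4} \cdot \frac{3}{5} = \frac{3}{20}$)
$\frac{1}{\left(273424 - 26805\right) \left(-35372 + Z{\left(L{\left(k{\left(-2 \right)},-6 \right)} \right)}\right)} = \frac{1}{\left(273424 - 26805\right) \left(-35372 + \frac{3}{20}\right)} = \frac{1}{246619 \left(- \frac{707437}{20}\right)} = \frac{1}{- \frac{174467405503}{20}} = - \frac{20}{174467405503}$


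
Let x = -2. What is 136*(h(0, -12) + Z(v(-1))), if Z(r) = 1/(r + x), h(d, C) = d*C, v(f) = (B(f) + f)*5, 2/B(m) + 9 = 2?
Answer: -952/59 ≈ -16.136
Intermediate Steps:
B(m) = -2/7 (B(m) = 2/(-9 + 2) = 2/(-7) = 2*(-⅐) = -2/7)
v(f) = -10/7 + 5*f (v(f) = (-2/7 + f)*5 = -10/7 + 5*f)
h(d, C) = C*d
Z(r) = 1/(-2 + r) (Z(r) = 1/(r - 2) = 1/(-2 + r))
136*(h(0, -12) + Z(v(-1))) = 136*(-12*0 + 1/(-2 + (-10/7 + 5*(-1)))) = 136*(0 + 1/(-2 + (-10/7 - 5))) = 136*(0 + 1/(-2 - 45/7)) = 136*(0 + 1/(-59/7)) = 136*(0 - 7/59) = 136*(-7/59) = -952/59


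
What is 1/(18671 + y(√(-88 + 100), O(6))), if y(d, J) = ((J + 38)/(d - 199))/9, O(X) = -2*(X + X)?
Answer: 59872438665/1117877834157757 + 252*√3/1117877834157757 ≈ 5.3559e-5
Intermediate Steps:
O(X) = -4*X
y(d, J) = (38 + J)/(9*(-199 + d)) (y(d, J) = ((38 + J)/(-199 + d))*(⅑) = (38 + J)/(9*(-199 + d)))
1/(18671 + y(√(-88 + 100), O(6))) = 1/(18671 + (38 - 4*6)/(9*(-199 + √(-88 + 100)))) = 1/(18671 + (38 - 24)/(9*(-199 + √12))) = 1/(18671 + (⅑)*14/(-199 + 2*√3)) = 1/(18671 + 14/(9*(-199 + 2*√3)))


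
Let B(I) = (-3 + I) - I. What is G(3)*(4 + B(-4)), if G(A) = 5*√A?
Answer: 5*√3 ≈ 8.6602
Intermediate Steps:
B(I) = -3
G(3)*(4 + B(-4)) = (5*√3)*(4 - 3) = (5*√3)*1 = 5*√3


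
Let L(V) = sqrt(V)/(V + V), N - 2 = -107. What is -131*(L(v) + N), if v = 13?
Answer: 13755 - 131*sqrt(13)/26 ≈ 13737.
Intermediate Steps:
N = -105 (N = 2 - 107 = -105)
L(V) = 1/(2*sqrt(V)) (L(V) = sqrt(V)/((2*V)) = (1/(2*V))*sqrt(V) = 1/(2*sqrt(V)))
-131*(L(v) + N) = -131*(1/(2*sqrt(13)) - 105) = -131*((sqrt(13)/13)/2 - 105) = -131*(sqrt(13)/26 - 105) = -131*(-105 + sqrt(13)/26) = 13755 - 131*sqrt(13)/26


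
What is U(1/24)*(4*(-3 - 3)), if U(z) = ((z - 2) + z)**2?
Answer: -529/6 ≈ -88.167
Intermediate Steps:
U(z) = (-2 + 2*z)**2 (U(z) = ((-2 + z) + z)**2 = (-2 + 2*z)**2)
U(1/24)*(4*(-3 - 3)) = (4*(-1 + 1/24)**2)*(4*(-3 - 3)) = (4*(-1 + 1/24)**2)*(4*(-6)) = (4*(-23/24)**2)*(-24) = (4*(529/576))*(-24) = (529/144)*(-24) = -529/6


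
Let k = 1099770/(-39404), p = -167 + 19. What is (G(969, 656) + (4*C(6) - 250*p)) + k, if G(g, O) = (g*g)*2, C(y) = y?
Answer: 37727716207/19702 ≈ 1.9149e+6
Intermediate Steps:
G(g, O) = 2*g**2 (G(g, O) = g**2*2 = 2*g**2)
p = -148
k = -549885/19702 (k = 1099770*(-1/39404) = -549885/19702 ≈ -27.910)
(G(969, 656) + (4*C(6) - 250*p)) + k = (2*969**2 + (4*6 - 250*(-148))) - 549885/19702 = (2*938961 + (24 + 37000)) - 549885/19702 = (1877922 + 37024) - 549885/19702 = 1914946 - 549885/19702 = 37727716207/19702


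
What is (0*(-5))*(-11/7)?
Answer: 0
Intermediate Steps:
(0*(-5))*(-11/7) = 0*(-11*⅐) = 0*(-11/7) = 0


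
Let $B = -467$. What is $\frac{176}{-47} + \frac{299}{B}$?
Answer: $- \frac{96245}{21949} \approx -4.3849$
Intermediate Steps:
$\frac{176}{-47} + \frac{299}{B} = \frac{176}{-47} + \frac{299}{-467} = 176 \left(- \frac{1}{47}\right) + 299 \left(- \frac{1}{467}\right) = - \frac{176}{47} - \frac{299}{467} = - \frac{96245}{21949}$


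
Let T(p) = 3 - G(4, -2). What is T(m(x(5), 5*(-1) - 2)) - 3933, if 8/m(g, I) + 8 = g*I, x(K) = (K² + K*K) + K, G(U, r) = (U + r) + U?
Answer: -3936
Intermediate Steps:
G(U, r) = r + 2*U
x(K) = K + 2*K² (x(K) = (K² + K²) + K = 2*K² + K = K + 2*K²)
m(g, I) = 8/(-8 + I*g) (m(g, I) = 8/(-8 + g*I) = 8/(-8 + I*g))
T(p) = -3 (T(p) = 3 - (-2 + 2*4) = 3 - (-2 + 8) = 3 - 1*6 = 3 - 6 = -3)
T(m(x(5), 5*(-1) - 2)) - 3933 = -3 - 3933 = -3936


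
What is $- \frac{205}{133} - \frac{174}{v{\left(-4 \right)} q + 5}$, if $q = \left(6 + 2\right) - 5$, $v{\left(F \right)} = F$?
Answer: $\frac{443}{19} \approx 23.316$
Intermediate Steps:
$q = 3$ ($q = 8 - 5 = 3$)
$- \frac{205}{133} - \frac{174}{v{\left(-4 \right)} q + 5} = - \frac{205}{133} - \frac{174}{\left(-4\right) 3 + 5} = \left(-205\right) \frac{1}{133} - \frac{174}{-12 + 5} = - \frac{205}{133} - \frac{174}{-7} = - \frac{205}{133} - - \frac{174}{7} = - \frac{205}{133} + \frac{174}{7} = \frac{443}{19}$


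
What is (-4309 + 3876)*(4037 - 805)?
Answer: -1399456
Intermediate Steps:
(-4309 + 3876)*(4037 - 805) = -433*3232 = -1399456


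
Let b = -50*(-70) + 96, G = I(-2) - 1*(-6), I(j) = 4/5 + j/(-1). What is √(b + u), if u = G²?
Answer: 6*√2551/5 ≈ 60.609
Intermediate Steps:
I(j) = ⅘ - j (I(j) = 4*(⅕) + j*(-1) = ⅘ - j)
G = 44/5 (G = (⅘ - 1*(-2)) - 1*(-6) = (⅘ + 2) + 6 = 14/5 + 6 = 44/5 ≈ 8.8000)
b = 3596 (b = 3500 + 96 = 3596)
u = 1936/25 (u = (44/5)² = 1936/25 ≈ 77.440)
√(b + u) = √(3596 + 1936/25) = √(91836/25) = 6*√2551/5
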